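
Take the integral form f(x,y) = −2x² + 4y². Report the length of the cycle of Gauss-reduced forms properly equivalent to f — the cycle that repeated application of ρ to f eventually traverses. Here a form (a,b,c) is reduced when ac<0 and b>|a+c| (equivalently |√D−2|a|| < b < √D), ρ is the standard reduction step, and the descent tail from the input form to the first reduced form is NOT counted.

D = 32, ⌊√D⌋ = 5
descent: ρ → (4,0,-2)
descent: ρ → (-2,4,2)  [lands on river]
river: ρ → (2,4,-2)
ρ-cycle length = 2 (tail of 2 descent steps not counted)

2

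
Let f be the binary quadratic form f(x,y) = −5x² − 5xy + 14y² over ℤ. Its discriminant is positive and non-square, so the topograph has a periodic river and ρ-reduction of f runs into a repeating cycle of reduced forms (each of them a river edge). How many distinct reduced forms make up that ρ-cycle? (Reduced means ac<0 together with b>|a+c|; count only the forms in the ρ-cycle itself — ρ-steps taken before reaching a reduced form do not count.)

D = 305, ⌊√D⌋ = 17
descent: ρ → (14,5,-5)
descent: ρ → (-5,15,4)  [lands on river]
river: ρ → (4,17,-1)
river: ρ → (-1,17,4)
river: ρ → (4,15,-5)
ρ-cycle length = 4 (tail of 2 descent steps not counted)

4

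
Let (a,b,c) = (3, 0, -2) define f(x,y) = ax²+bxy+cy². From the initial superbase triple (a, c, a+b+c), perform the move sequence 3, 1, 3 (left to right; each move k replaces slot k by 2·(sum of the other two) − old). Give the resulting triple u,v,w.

start (3,-2,1) = (f(1,0),f(0,1),f(1,1))
replace slot 3: 2·(3+(-2)) − 1 = 1 → (3,-2,1)
replace slot 1: 2·((-2)+1) − 3 = -5 → (-5,-2,1)
replace slot 3: 2·((-5)+(-2)) − 1 = -15 → (-5,-2,-15)

-5,-2,-15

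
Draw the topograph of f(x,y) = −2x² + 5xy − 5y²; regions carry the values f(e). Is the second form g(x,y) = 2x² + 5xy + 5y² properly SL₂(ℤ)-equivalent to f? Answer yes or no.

D₁ = -15, D₂ = -15
f is negative-definite; reduce −f:
−f: translate: b→-1 (≡-5 mod 4), so (2,-5,5)→(2,-1,2)
−f: flip: (2,-1,2)→(2,1,2)
−f: reduced (well bottom): (2,1,2) with a≤c, −a<b≤a
flip sign back: reduced form of f is (-2,-1,-2)
g: translate: b→1 (≡5 mod 4), so (2,5,5)→(2,1,2)
g: reduced (well bottom): (2,1,2) with a≤c, −a<b≤a
reduced forms (-2, -1, -2) vs (2, 1, 2) ⇒ inequivalent

no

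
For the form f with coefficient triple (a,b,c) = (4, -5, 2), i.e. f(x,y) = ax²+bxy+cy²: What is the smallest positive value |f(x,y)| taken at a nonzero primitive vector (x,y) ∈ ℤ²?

translate: b→3 (≡-5 mod 8), so (4,-5,2)→(4,3,1)
flip: (4,3,1)→(1,-3,4)
translate: b→1 (≡-3 mod 2), so (1,-3,4)→(1,1,2)
reduced (well bottom): (1,1,2) with a≤c, −a<b≤a
well minimum = a = 1

1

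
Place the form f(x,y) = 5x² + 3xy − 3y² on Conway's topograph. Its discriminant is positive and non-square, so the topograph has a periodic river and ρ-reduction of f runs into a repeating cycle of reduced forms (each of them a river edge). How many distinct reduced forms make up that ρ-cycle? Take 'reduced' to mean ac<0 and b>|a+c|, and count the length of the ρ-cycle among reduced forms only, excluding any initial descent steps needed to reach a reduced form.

D = 69, ⌊√D⌋ = 8
river: ρ → (-3,3,5)
river: ρ → (5,7,-1)
river: ρ → (-1,7,5)
river: ρ → (5,3,-3)
ρ-cycle length = 4 (tail of 0 descent steps not counted)

4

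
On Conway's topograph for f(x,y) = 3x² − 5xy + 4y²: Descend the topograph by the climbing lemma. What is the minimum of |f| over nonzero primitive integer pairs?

translate: b→1 (≡-5 mod 6), so (3,-5,4)→(3,1,2)
flip: (3,1,2)→(2,-1,3)
reduced (well bottom): (2,-1,3) with a≤c, −a<b≤a
well minimum = a = 2

2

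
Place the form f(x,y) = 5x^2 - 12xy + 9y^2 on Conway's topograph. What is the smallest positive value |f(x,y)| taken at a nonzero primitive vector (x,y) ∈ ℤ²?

translate: b→-2 (≡-12 mod 10), so (5,-12,9)→(5,-2,2)
flip: (5,-2,2)→(2,2,5)
reduced (well bottom): (2,2,5) with a≤c, −a<b≤a
well minimum = a = 2

2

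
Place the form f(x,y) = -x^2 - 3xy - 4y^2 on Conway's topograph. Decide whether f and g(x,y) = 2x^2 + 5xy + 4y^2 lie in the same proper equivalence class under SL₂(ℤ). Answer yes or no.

D₁ = -7, D₂ = -7
f is negative-definite; reduce −f:
−f: translate: b→1 (≡3 mod 2), so (1,3,4)→(1,1,2)
−f: reduced (well bottom): (1,1,2) with a≤c, −a<b≤a
flip sign back: reduced form of f is (-1,-1,-2)
g: translate: b→1 (≡5 mod 4), so (2,5,4)→(2,1,1)
g: flip: (2,1,1)→(1,-1,2)
g: translate: b→1 (≡-1 mod 2), so (1,-1,2)→(1,1,2)
g: reduced (well bottom): (1,1,2) with a≤c, −a<b≤a
reduced forms (-1, -1, -2) vs (1, 1, 2) ⇒ inequivalent

no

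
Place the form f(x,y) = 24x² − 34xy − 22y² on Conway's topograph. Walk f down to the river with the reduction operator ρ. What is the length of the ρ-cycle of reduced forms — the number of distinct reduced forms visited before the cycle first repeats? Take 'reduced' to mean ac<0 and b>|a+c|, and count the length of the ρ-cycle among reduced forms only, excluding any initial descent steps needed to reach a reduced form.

D = 3268, ⌊√D⌋ = 57
descent: ρ → (-22,34,24)  [lands on river]
river: ρ → (24,14,-32)
river: ρ → (-32,50,6)
river: ρ → (6,46,-48)
river: ρ → (-48,50,4)
river: ρ → (4,54,-22)
ρ-cycle length = 6 (tail of 1 descent step not counted)

6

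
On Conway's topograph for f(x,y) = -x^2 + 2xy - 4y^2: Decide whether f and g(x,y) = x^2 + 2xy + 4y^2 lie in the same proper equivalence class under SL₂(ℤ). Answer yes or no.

D₁ = -12, D₂ = -12
f is negative-definite; reduce −f:
−f: translate: b→0 (≡-2 mod 2), so (1,-2,4)→(1,0,3)
−f: reduced (well bottom): (1,0,3) with a≤c, −a<b≤a
flip sign back: reduced form of f is (-1,0,-3)
g: translate: b→0 (≡2 mod 2), so (1,2,4)→(1,0,3)
g: reduced (well bottom): (1,0,3) with a≤c, −a<b≤a
reduced forms (-1, 0, -3) vs (1, 0, 3) ⇒ inequivalent

no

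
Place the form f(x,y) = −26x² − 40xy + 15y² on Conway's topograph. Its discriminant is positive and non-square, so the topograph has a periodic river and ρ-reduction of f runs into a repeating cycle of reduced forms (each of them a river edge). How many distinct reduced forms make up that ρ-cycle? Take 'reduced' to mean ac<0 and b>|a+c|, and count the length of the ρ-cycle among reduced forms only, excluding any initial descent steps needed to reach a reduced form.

D = 3160, ⌊√D⌋ = 56
descent: ρ → (15,40,-26)  [lands on river]
river: ρ → (-26,12,29)
river: ρ → (29,46,-9)
river: ρ → (-9,44,34)
river: ρ → (34,24,-19)
river: ρ → (-19,52,6)
river: ρ → (6,56,-1)
river: ρ → (-1,56,6)
river: ρ → (6,52,-19)
river: ρ → (-19,24,34)
river: ρ → (34,44,-9)
river: ρ → (-9,46,29)
river: ρ → (29,12,-26)
river: ρ → (-26,40,15)
river: ρ → (15,50,-11)
river: ρ → (-11,38,39)
river: ρ → (39,40,-10)
river: ρ → (-10,40,39)
river: ρ → (39,38,-11)
river: ρ → (-11,50,15)
ρ-cycle length = 20 (tail of 1 descent step not counted)

20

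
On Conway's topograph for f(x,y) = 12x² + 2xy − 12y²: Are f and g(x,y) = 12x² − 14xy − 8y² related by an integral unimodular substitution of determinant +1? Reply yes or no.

D₁ = 580, D₂ = 580
river cycle of f (length 6): (-12, 22, 2), (2, 22, -12), (-12, 2, 12), (12, 22, -2), (-2, 22, 12), (12, 2, -12)
river cycle of g (length 10): (-8, 14, 12), (12, 10, -10), (-10, 10, 12), (12, 14, -8), (-8, 18, 8), (8, 14, -12), (-12, 10, 10), (10, 10, -12), (-12, 14, 8), (8, 18, -8)
cycles differ ⇒ inequivalent

no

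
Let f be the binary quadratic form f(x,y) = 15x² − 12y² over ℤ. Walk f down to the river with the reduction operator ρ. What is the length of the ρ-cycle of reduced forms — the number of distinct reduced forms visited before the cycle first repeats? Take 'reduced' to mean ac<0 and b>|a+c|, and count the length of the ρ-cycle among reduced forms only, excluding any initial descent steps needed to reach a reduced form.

D = 720, ⌊√D⌋ = 26
descent: ρ → (-12,24,3)  [lands on river]
river: ρ → (3,24,-12)
ρ-cycle length = 2 (tail of 1 descent step not counted)

2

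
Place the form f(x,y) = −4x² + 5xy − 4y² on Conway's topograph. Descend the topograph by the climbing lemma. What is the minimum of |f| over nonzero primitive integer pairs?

translate: b→3 (≡-5 mod 8), so (4,-5,4)→(4,3,3)
flip: (4,3,3)→(3,-3,4)
translate: b→3 (≡-3 mod 6), so (3,-3,4)→(3,3,4)
reduced (well bottom): (3,3,4) with a≤c, −a<b≤a
well minimum |f| = |-3| = 3 (negative-definite)

3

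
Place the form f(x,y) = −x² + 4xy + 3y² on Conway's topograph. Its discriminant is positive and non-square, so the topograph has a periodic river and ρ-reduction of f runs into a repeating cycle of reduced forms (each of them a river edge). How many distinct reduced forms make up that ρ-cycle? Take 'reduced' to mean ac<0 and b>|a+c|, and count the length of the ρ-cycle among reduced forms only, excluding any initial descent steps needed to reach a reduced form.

D = 28, ⌊√D⌋ = 5
river: ρ → (3,2,-2)
river: ρ → (-2,2,3)
river: ρ → (3,4,-1)
river: ρ → (-1,4,3)
ρ-cycle length = 4 (tail of 0 descent steps not counted)

4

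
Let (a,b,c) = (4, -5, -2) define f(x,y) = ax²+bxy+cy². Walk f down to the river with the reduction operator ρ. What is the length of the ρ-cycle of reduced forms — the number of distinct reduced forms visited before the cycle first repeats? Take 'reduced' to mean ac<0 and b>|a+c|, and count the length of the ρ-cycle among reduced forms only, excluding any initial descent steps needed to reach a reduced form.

D = 57, ⌊√D⌋ = 7
descent: ρ → (-2,5,4)  [lands on river]
river: ρ → (4,3,-3)
river: ρ → (-3,3,4)
river: ρ → (4,5,-2)
river: ρ → (-2,7,1)
river: ρ → (1,7,-2)
ρ-cycle length = 6 (tail of 1 descent step not counted)

6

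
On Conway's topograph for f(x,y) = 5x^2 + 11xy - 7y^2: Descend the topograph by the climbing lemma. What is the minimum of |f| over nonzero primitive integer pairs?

river: ρ → (-7,3,9)
river: ρ → (9,15,-1)
river: ρ → (-1,15,9)
river: ρ → (9,3,-7)
river: ρ → (-7,11,5)
river: ρ → (5,9,-9)
river: ρ → (-9,9,5)
river: ρ → (5,11,-7)
closes: descent 0, river 8
min |a| on river = 1

1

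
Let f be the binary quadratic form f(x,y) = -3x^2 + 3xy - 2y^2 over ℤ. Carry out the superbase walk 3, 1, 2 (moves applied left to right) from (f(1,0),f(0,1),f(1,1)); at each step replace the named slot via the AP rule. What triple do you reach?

start (-3,-2,-2) = (f(1,0),f(0,1),f(1,1))
replace slot 3: 2·((-3)+(-2)) − (-2) = -8 → (-3,-2,-8)
replace slot 1: 2·((-2)+(-8)) − (-3) = -17 → (-17,-2,-8)
replace slot 2: 2·((-17)+(-8)) − (-2) = -48 → (-17,-48,-8)

-17,-48,-8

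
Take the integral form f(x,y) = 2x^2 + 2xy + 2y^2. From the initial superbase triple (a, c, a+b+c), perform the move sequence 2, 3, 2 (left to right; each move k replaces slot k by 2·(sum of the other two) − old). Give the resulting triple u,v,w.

start (2,2,6) = (f(1,0),f(0,1),f(1,1))
replace slot 2: 2·(2+6) − 2 = 14 → (2,14,6)
replace slot 3: 2·(2+14) − 6 = 26 → (2,14,26)
replace slot 2: 2·(2+26) − 14 = 42 → (2,42,26)

2,42,26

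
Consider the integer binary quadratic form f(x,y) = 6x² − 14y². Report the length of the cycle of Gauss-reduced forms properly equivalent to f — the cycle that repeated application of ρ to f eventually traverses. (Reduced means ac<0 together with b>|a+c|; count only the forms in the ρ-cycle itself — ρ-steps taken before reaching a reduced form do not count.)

D = 336, ⌊√D⌋ = 18
descent: ρ → (-14,0,6)
descent: ρ → (6,12,-8)  [lands on river]
river: ρ → (-8,4,10)
river: ρ → (10,16,-2)
river: ρ → (-2,16,10)
river: ρ → (10,4,-8)
river: ρ → (-8,12,6)
ρ-cycle length = 6 (tail of 2 descent steps not counted)

6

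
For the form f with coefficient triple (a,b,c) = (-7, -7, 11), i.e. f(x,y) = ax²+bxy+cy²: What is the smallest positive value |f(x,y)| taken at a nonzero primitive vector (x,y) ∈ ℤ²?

descent: ρ → (11,7,-7)  [lands on river]
river: ρ → (-7,7,11)
river: ρ → (11,15,-3)
river: ρ → (-3,15,11)
closes: descent 1, river 4
min |a| on river = 3

3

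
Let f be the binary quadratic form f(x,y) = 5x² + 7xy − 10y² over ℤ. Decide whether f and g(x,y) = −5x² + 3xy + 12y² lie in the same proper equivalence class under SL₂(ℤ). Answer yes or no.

D₁ = 249, D₂ = 249
river cycle of f (length 16): (-10, 13, 2), (2, 15, -3), (-3, 15, 2), (2, 13, -10), (-10, 7, 5), (5, 13, -4), (-4, 11, 8), (8, 5, -7), (-7, 9, 6), (6, 15, -1), … (6 more)
river cycle of g (length 16): (-5, 13, 4), (4, 11, -8), (-8, 5, 7), (7, 9, -6), (-6, 15, 1), (1, 15, -6), (-6, 9, 7), (7, 5, -8), (-8, 11, 4), (4, 13, -5), … (6 more)
cycles differ ⇒ inequivalent

no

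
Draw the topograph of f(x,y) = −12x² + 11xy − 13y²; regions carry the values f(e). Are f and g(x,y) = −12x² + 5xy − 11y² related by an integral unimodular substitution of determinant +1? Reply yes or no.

D₁ = -503, D₂ = -503
f is negative-definite; reduce −f:
−f: reduced (well bottom): (12,-11,13) with a≤c, −a<b≤a
flip sign back: reduced form of f is (-12,11,-13)
g is negative-definite; reduce −g:
−g: flip: (12,-5,11)→(11,5,12)
−g: reduced (well bottom): (11,5,12) with a≤c, −a<b≤a
flip sign back: reduced form of g is (-11,-5,-12)
reduced forms (-12, 11, -13) vs (-11, -5, -12) ⇒ inequivalent

no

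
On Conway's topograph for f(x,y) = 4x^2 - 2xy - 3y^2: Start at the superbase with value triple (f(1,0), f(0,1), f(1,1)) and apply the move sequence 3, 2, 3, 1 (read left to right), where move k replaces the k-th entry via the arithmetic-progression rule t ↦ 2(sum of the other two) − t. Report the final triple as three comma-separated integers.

start (4,-3,-1) = (f(1,0),f(0,1),f(1,1))
replace slot 3: 2·(4+(-3)) − (-1) = 3 → (4,-3,3)
replace slot 2: 2·(4+3) − (-3) = 17 → (4,17,3)
replace slot 3: 2·(4+17) − 3 = 39 → (4,17,39)
replace slot 1: 2·(17+39) − 4 = 108 → (108,17,39)

108,17,39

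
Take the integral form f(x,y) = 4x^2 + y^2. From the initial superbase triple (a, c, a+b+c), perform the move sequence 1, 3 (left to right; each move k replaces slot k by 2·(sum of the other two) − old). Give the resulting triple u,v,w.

start (4,1,5) = (f(1,0),f(0,1),f(1,1))
replace slot 1: 2·(1+5) − 4 = 8 → (8,1,5)
replace slot 3: 2·(8+1) − 5 = 13 → (8,1,13)

8,1,13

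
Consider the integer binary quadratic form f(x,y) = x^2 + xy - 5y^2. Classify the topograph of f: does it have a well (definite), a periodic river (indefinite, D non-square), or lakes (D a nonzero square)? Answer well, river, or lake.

D = b²−4ac = 1² − 4·1·(-5) = 21
D > 0 non-square ⇒ indefinite ⇒ periodic river

river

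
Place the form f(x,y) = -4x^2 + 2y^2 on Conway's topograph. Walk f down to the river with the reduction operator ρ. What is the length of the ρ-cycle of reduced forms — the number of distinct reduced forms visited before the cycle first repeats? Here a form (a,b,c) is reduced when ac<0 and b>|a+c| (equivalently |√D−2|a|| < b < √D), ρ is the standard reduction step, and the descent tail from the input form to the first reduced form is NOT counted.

D = 32, ⌊√D⌋ = 5
descent: ρ → (2,4,-2)  [lands on river]
river: ρ → (-2,4,2)
ρ-cycle length = 2 (tail of 1 descent step not counted)

2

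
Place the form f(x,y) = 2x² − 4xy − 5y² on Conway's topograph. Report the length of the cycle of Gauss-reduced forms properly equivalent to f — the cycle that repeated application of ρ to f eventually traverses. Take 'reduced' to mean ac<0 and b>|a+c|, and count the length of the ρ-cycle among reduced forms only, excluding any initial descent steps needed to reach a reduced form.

D = 56, ⌊√D⌋ = 7
descent: ρ → (-5,4,2)  [lands on river]
river: ρ → (2,4,-5)
river: ρ → (-5,6,1)
river: ρ → (1,6,-5)
ρ-cycle length = 4 (tail of 1 descent step not counted)

4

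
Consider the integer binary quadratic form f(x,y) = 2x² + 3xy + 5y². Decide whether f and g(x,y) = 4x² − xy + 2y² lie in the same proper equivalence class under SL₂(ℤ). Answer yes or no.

D₁ = -31, D₂ = -31
f: translate: b→-1 (≡3 mod 4), so (2,3,5)→(2,-1,4)
f: reduced (well bottom): (2,-1,4) with a≤c, −a<b≤a
g: flip: (4,-1,2)→(2,1,4)
g: reduced (well bottom): (2,1,4) with a≤c, −a<b≤a
reduced forms (2, -1, 4) vs (2, 1, 4) ⇒ inequivalent

no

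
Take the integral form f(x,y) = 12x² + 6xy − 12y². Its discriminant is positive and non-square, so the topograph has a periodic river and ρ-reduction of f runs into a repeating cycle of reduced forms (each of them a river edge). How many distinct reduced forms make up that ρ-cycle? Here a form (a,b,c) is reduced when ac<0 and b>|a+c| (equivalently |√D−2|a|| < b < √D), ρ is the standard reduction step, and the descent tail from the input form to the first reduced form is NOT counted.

D = 612, ⌊√D⌋ = 24
river: ρ → (-12,18,6)
river: ρ → (6,18,-12)
river: ρ → (-12,6,12)
river: ρ → (12,18,-6)
river: ρ → (-6,18,12)
river: ρ → (12,6,-12)
ρ-cycle length = 6 (tail of 0 descent steps not counted)

6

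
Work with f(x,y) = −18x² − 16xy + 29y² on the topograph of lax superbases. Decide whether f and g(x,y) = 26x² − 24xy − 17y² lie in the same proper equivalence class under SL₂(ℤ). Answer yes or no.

D₁ = 2344, D₂ = 2344
river cycle of f (length 42): (29, 16, -18), (-18, 20, 27), (27, 34, -11), (-11, 32, 30), (30, 28, -13), (-13, 24, 34), (34, 44, -3), (-3, 46, 19), (19, 30, -19), (-19, 46, 3), … (32 more)
river cycle of g (length 46): (-17, 24, 26), (26, 28, -15), (-15, 32, 22), (22, 12, -25), (-25, 38, 9), (9, 34, -33), (-33, 32, 10), (10, 48, -1), (-1, 48, 10), (10, 32, -33), … (36 more)
cycles differ ⇒ inequivalent

no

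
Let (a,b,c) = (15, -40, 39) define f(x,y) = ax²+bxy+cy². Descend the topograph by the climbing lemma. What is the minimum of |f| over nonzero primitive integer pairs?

translate: b→-10 (≡-40 mod 30), so (15,-40,39)→(15,-10,14)
flip: (15,-10,14)→(14,10,15)
reduced (well bottom): (14,10,15) with a≤c, −a<b≤a
well minimum = a = 14

14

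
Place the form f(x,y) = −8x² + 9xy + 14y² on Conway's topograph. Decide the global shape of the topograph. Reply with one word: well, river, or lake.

D = b²−4ac = 9² − 4·(-8)·14 = 529
D = 23² is a perfect square ⇒ form factors over ℤ ⇒ lakes

lake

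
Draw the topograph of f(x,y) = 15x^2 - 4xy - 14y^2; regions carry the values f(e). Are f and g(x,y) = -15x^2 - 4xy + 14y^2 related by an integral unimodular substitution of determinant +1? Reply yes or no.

D₁ = 856, D₂ = 856
river cycle of f (length 26): (-14, 4, 15), (15, 26, -3), (-3, 28, 6), (6, 20, -19), (-19, 18, 7), (7, 24, -10), (-10, 16, 15), (15, 14, -11), (-11, 8, 18), (18, 28, -1), … (16 more)
river cycle of g (length 26): (14, 4, -15), (-15, 26, 3), (3, 28, -6), (-6, 20, 19), (19, 18, -7), (-7, 24, 10), (10, 16, -15), (-15, 14, 11), (11, 8, -18), (-18, 28, 1), … (16 more)
cycles differ ⇒ inequivalent

no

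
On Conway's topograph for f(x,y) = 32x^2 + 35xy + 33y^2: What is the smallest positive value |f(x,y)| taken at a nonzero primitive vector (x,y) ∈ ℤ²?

translate: b→-29 (≡35 mod 64), so (32,35,33)→(32,-29,30)
flip: (32,-29,30)→(30,29,32)
reduced (well bottom): (30,29,32) with a≤c, −a<b≤a
well minimum = a = 30

30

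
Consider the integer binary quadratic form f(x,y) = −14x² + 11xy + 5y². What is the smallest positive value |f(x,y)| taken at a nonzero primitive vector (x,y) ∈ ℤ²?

river: ρ → (5,19,-2)
river: ρ → (-2,17,14)
river: ρ → (14,11,-5)
river: ρ → (-5,19,2)
river: ρ → (2,17,-14)
river: ρ → (-14,11,5)
closes: descent 0, river 6
min |a| on river = 2

2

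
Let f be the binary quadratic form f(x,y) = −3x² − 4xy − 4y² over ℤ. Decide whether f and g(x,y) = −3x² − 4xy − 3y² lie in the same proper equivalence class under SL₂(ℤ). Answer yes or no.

D₁ = -32, D₂ = -20
discriminants differ ⇒ not SL₂(ℤ)-equivalent

no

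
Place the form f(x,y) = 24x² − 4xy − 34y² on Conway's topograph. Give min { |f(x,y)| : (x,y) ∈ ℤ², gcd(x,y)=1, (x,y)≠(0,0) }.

descent: ρ → (-34,4,24)
descent: ρ → (24,44,-14)  [lands on river]
river: ρ → (-14,40,30)
river: ρ → (30,20,-24)
river: ρ → (-24,28,26)
river: ρ → (26,24,-26)
river: ρ → (-26,28,24)
river: ρ → (24,20,-30)
river: ρ → (-30,40,14)
river: ρ → (14,44,-24)
river: ρ → (-24,52,6)
river: ρ → (6,56,-6)
river: ρ → (-6,52,24)
closes: descent 2, river 12
min |a| on river = 6

6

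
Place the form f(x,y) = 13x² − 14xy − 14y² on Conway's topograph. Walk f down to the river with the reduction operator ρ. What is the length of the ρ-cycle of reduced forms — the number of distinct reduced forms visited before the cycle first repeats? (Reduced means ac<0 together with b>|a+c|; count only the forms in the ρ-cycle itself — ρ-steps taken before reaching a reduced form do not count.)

D = 924, ⌊√D⌋ = 30
descent: ρ → (-14,14,13)  [lands on river]
river: ρ → (13,12,-15)
river: ρ → (-15,18,10)
river: ρ → (10,22,-11)
river: ρ → (-11,22,10)
river: ρ → (10,18,-15)
river: ρ → (-15,12,13)
river: ρ → (13,14,-14)
ρ-cycle length = 8 (tail of 1 descent step not counted)

8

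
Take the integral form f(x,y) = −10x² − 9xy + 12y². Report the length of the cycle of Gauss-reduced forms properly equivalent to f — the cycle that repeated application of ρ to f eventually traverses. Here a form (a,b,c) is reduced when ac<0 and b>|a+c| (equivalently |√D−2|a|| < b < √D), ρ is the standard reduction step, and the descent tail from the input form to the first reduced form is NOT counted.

D = 561, ⌊√D⌋ = 23
descent: ρ → (12,9,-10)  [lands on river]
river: ρ → (-10,11,11)
river: ρ → (11,11,-10)
river: ρ → (-10,9,12)
river: ρ → (12,15,-7)
river: ρ → (-7,13,14)
river: ρ → (14,15,-6)
river: ρ → (-6,21,5)
river: ρ → (5,19,-10)
river: ρ → (-10,21,3)
river: ρ → (3,21,-10)
river: ρ → (-10,19,5)
river: ρ → (5,21,-6)
river: ρ → (-6,15,14)
river: ρ → (14,13,-7)
river: ρ → (-7,15,12)
ρ-cycle length = 16 (tail of 1 descent step not counted)

16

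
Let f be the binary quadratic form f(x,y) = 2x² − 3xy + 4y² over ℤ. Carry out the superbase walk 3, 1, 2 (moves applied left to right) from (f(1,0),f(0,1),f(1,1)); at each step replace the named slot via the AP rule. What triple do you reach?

start (2,4,3) = (f(1,0),f(0,1),f(1,1))
replace slot 3: 2·(2+4) − 3 = 9 → (2,4,9)
replace slot 1: 2·(4+9) − 2 = 24 → (24,4,9)
replace slot 2: 2·(24+9) − 4 = 62 → (24,62,9)

24,62,9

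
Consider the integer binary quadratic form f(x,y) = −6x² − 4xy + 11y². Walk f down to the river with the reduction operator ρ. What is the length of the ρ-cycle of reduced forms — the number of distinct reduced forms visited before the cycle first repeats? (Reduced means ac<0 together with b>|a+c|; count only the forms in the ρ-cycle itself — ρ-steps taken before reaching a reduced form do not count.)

D = 280, ⌊√D⌋ = 16
descent: ρ → (11,4,-6)
descent: ρ → (-6,8,9)  [lands on river]
river: ρ → (9,10,-5)
river: ρ → (-5,10,9)
river: ρ → (9,8,-6)
river: ρ → (-6,16,1)
river: ρ → (1,16,-6)
ρ-cycle length = 6 (tail of 2 descent steps not counted)

6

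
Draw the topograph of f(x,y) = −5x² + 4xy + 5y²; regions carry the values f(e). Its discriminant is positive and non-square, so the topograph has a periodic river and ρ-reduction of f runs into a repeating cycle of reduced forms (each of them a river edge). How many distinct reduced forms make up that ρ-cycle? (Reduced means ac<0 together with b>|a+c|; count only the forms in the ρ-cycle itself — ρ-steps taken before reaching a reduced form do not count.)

D = 116, ⌊√D⌋ = 10
river: ρ → (5,6,-4)
river: ρ → (-4,10,1)
river: ρ → (1,10,-4)
river: ρ → (-4,6,5)
river: ρ → (5,4,-5)
river: ρ → (-5,6,4)
river: ρ → (4,10,-1)
river: ρ → (-1,10,4)
river: ρ → (4,6,-5)
river: ρ → (-5,4,5)
ρ-cycle length = 10 (tail of 0 descent steps not counted)

10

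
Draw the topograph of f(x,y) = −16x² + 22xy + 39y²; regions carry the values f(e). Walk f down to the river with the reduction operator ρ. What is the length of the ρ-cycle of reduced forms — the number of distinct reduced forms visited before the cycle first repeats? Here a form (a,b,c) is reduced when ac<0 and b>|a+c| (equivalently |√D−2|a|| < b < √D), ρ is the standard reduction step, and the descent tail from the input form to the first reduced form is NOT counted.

D = 2980, ⌊√D⌋ = 54
descent: ρ → (39,-22,-16)
descent: ρ → (-16,54,1)  [lands on river]
river: ρ → (1,54,-16)
river: ρ → (-16,42,19)
river: ρ → (19,34,-24)
river: ρ → (-24,14,29)
river: ρ → (29,44,-9)
river: ρ → (-9,46,24)
river: ρ → (24,50,-5)
river: ρ → (-5,50,24)
river: ρ → (24,46,-9)
river: ρ → (-9,44,29)
river: ρ → (29,14,-24)
river: ρ → (-24,34,19)
river: ρ → (19,42,-16)
ρ-cycle length = 14 (tail of 2 descent steps not counted)

14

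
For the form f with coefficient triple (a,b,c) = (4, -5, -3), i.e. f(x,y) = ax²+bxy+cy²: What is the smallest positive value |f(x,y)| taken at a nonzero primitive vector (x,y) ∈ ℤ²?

descent: ρ → (-3,5,4)  [lands on river]
river: ρ → (4,3,-4)
river: ρ → (-4,5,3)
river: ρ → (3,7,-2)
river: ρ → (-2,5,6)
river: ρ → (6,7,-1)
river: ρ → (-1,7,6)
river: ρ → (6,5,-2)
river: ρ → (-2,7,3)
river: ρ → (3,5,-4)
river: ρ → (-4,3,4)
river: ρ → (4,5,-3)
river: ρ → (-3,7,2)
river: ρ → (2,5,-6)
river: ρ → (-6,7,1)
river: ρ → (1,7,-6)
river: ρ → (-6,5,2)
river: ρ → (2,7,-3)
closes: descent 1, river 18
min |a| on river = 1

1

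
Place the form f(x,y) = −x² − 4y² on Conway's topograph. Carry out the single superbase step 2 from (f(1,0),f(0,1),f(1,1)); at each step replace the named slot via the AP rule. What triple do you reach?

start (-1,-4,-5) = (f(1,0),f(0,1),f(1,1))
replace slot 2: 2·((-1)+(-5)) − (-4) = -8 → (-1,-8,-5)

-1,-8,-5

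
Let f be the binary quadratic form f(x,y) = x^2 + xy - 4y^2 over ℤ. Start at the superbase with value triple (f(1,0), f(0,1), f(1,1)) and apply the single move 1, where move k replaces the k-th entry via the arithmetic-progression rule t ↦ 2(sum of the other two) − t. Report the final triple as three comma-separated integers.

start (1,-4,-2) = (f(1,0),f(0,1),f(1,1))
replace slot 1: 2·((-4)+(-2)) − 1 = -13 → (-13,-4,-2)

-13,-4,-2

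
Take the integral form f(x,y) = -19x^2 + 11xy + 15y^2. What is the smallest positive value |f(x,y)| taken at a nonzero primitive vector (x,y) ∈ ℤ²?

river: ρ → (15,19,-15)
river: ρ → (-15,11,19)
river: ρ → (19,27,-7)
river: ρ → (-7,29,15)
river: ρ → (15,31,-5)
river: ρ → (-5,29,21)
river: ρ → (21,13,-13)
river: ρ → (-13,13,21)
river: ρ → (21,29,-5)
river: ρ → (-5,31,15)
river: ρ → (15,29,-7)
river: ρ → (-7,27,19)
river: ρ → (19,11,-15)
river: ρ → (-15,19,15)
river: ρ → (15,11,-19)
river: ρ → (-19,27,7)
river: ρ → (7,29,-15)
river: ρ → (-15,31,5)
river: ρ → (5,29,-21)
river: ρ → (-21,13,13)
river: ρ → (13,13,-21)
river: ρ → (-21,29,5)
river: ρ → (5,31,-15)
river: ρ → (-15,29,7)
river: ρ → (7,27,-19)
river: ρ → (-19,11,15)
closes: descent 0, river 26
min |a| on river = 5

5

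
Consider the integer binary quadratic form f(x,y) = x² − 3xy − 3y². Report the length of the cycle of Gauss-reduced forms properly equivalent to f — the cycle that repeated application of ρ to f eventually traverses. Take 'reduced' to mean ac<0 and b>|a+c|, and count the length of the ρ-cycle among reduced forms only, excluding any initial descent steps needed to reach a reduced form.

D = 21, ⌊√D⌋ = 4
descent: ρ → (-3,3,1)  [lands on river]
river: ρ → (1,3,-3)
ρ-cycle length = 2 (tail of 1 descent step not counted)

2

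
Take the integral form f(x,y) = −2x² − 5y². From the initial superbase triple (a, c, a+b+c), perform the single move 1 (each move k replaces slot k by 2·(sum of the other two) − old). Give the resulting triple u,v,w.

start (-2,-5,-7) = (f(1,0),f(0,1),f(1,1))
replace slot 1: 2·((-5)+(-7)) − (-2) = -22 → (-22,-5,-7)

-22,-5,-7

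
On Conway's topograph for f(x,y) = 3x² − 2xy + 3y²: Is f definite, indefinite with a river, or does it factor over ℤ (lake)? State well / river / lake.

D = b²−4ac = (-2)² − 4·3·3 = -32
D < 0 ⇒ definite ⇒ every region one sign ⇒ single well

well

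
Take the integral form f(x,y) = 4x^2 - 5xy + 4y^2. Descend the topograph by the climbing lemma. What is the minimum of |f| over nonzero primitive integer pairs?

translate: b→3 (≡-5 mod 8), so (4,-5,4)→(4,3,3)
flip: (4,3,3)→(3,-3,4)
translate: b→3 (≡-3 mod 6), so (3,-3,4)→(3,3,4)
reduced (well bottom): (3,3,4) with a≤c, −a<b≤a
well minimum = a = 3

3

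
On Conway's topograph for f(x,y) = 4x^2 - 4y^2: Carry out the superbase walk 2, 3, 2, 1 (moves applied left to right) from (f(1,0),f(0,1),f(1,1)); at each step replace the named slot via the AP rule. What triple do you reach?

start (4,-4,0) = (f(1,0),f(0,1),f(1,1))
replace slot 2: 2·(4+0) − (-4) = 12 → (4,12,0)
replace slot 3: 2·(4+12) − 0 = 32 → (4,12,32)
replace slot 2: 2·(4+32) − 12 = 60 → (4,60,32)
replace slot 1: 2·(60+32) − 4 = 180 → (180,60,32)

180,60,32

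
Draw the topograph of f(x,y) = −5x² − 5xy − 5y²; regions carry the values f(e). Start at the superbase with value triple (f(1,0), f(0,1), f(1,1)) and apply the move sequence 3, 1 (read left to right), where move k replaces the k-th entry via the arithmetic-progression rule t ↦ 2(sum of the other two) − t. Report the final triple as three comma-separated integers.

start (-5,-5,-15) = (f(1,0),f(0,1),f(1,1))
replace slot 3: 2·((-5)+(-5)) − (-15) = -5 → (-5,-5,-5)
replace slot 1: 2·((-5)+(-5)) − (-5) = -15 → (-15,-5,-5)

-15,-5,-5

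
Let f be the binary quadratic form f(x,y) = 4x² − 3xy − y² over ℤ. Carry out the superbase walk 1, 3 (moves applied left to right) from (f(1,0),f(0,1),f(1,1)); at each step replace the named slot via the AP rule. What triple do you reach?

start (4,-1,0) = (f(1,0),f(0,1),f(1,1))
replace slot 1: 2·((-1)+0) − 4 = -6 → (-6,-1,0)
replace slot 3: 2·((-6)+(-1)) − 0 = -14 → (-6,-1,-14)

-6,-1,-14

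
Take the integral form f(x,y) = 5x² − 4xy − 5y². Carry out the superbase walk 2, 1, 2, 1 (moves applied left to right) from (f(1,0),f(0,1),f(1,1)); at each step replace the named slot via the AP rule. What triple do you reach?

start (5,-5,-4) = (f(1,0),f(0,1),f(1,1))
replace slot 2: 2·(5+(-4)) − (-5) = 7 → (5,7,-4)
replace slot 1: 2·(7+(-4)) − 5 = 1 → (1,7,-4)
replace slot 2: 2·(1+(-4)) − 7 = -13 → (1,-13,-4)
replace slot 1: 2·((-13)+(-4)) − 1 = -35 → (-35,-13,-4)

-35,-13,-4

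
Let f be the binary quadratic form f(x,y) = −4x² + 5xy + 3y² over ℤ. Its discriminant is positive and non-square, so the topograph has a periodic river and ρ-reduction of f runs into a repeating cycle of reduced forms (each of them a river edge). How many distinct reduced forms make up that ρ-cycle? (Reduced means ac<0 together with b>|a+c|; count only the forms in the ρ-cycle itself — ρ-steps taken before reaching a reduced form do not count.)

D = 73, ⌊√D⌋ = 8
river: ρ → (3,7,-2)
river: ρ → (-2,5,6)
river: ρ → (6,7,-1)
river: ρ → (-1,7,6)
river: ρ → (6,5,-2)
river: ρ → (-2,7,3)
river: ρ → (3,5,-4)
river: ρ → (-4,3,4)
river: ρ → (4,5,-3)
river: ρ → (-3,7,2)
river: ρ → (2,5,-6)
river: ρ → (-6,7,1)
river: ρ → (1,7,-6)
river: ρ → (-6,5,2)
river: ρ → (2,7,-3)
river: ρ → (-3,5,4)
river: ρ → (4,3,-4)
river: ρ → (-4,5,3)
ρ-cycle length = 18 (tail of 0 descent steps not counted)

18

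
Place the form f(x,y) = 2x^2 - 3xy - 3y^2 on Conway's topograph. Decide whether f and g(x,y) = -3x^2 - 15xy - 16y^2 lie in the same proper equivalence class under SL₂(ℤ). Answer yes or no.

D₁ = 33, D₂ = 33
river cycle of f (length 4): (-3, 3, 2), (2, 5, -1), (-1, 5, 2), (2, 3, -3)
river cycle of g (length 4): (-3, 3, 2), (2, 5, -1), (-1, 5, 2), (2, 3, -3)
cycles coincide ⇒ equivalent

yes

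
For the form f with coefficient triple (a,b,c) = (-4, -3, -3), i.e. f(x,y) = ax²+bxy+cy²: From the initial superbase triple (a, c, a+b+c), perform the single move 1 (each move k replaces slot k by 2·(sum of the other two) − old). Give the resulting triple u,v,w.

start (-4,-3,-10) = (f(1,0),f(0,1),f(1,1))
replace slot 1: 2·((-3)+(-10)) − (-4) = -22 → (-22,-3,-10)

-22,-3,-10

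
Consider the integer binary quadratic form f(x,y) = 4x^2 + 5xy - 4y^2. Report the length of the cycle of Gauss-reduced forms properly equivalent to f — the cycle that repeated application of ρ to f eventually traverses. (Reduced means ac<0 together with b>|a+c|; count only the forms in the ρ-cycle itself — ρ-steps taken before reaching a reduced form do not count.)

D = 89, ⌊√D⌋ = 9
river: ρ → (-4,3,5)
river: ρ → (5,7,-2)
river: ρ → (-2,9,1)
river: ρ → (1,9,-2)
river: ρ → (-2,7,5)
river: ρ → (5,3,-4)
river: ρ → (-4,5,4)
river: ρ → (4,3,-5)
river: ρ → (-5,7,2)
river: ρ → (2,9,-1)
river: ρ → (-1,9,2)
river: ρ → (2,7,-5)
river: ρ → (-5,3,4)
river: ρ → (4,5,-4)
ρ-cycle length = 14 (tail of 0 descent steps not counted)

14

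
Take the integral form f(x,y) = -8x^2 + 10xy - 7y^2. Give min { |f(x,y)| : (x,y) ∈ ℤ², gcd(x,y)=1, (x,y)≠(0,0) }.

translate: b→6 (≡-10 mod 16), so (8,-10,7)→(8,6,5)
flip: (8,6,5)→(5,-6,8)
translate: b→4 (≡-6 mod 10), so (5,-6,8)→(5,4,7)
reduced (well bottom): (5,4,7) with a≤c, −a<b≤a
well minimum |f| = |-5| = 5 (negative-definite)

5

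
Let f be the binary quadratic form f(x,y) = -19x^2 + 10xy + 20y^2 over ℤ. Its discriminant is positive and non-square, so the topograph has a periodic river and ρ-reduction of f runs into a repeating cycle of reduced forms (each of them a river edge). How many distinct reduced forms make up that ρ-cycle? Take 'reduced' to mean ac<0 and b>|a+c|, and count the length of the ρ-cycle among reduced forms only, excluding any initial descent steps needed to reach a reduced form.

D = 1620, ⌊√D⌋ = 40
river: ρ → (20,30,-9)
river: ρ → (-9,24,29)
river: ρ → (29,34,-4)
river: ρ → (-4,38,11)
river: ρ → (11,28,-19)
river: ρ → (-19,10,20)
ρ-cycle length = 6 (tail of 0 descent steps not counted)

6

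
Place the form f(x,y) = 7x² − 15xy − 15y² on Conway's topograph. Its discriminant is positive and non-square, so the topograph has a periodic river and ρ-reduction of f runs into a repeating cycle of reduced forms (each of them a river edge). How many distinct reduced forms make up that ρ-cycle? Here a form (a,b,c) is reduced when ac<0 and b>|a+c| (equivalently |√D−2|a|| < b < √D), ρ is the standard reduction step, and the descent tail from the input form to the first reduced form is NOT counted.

D = 645, ⌊√D⌋ = 25
descent: ρ → (-15,15,7)  [lands on river]
river: ρ → (7,13,-17)
river: ρ → (-17,21,3)
river: ρ → (3,21,-17)
river: ρ → (-17,13,7)
river: ρ → (7,15,-15)
ρ-cycle length = 6 (tail of 1 descent step not counted)

6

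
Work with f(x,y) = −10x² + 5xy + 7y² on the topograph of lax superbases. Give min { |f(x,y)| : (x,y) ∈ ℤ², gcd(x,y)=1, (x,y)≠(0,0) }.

river: ρ → (7,9,-8)
river: ρ → (-8,7,8)
river: ρ → (8,9,-7)
river: ρ → (-7,5,10)
river: ρ → (10,15,-2)
river: ρ → (-2,17,2)
river: ρ → (2,15,-10)
river: ρ → (-10,5,7)
closes: descent 0, river 8
min |a| on river = 2

2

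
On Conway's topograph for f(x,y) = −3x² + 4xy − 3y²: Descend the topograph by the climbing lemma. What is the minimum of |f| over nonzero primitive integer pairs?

translate: b→2 (≡-4 mod 6), so (3,-4,3)→(3,2,2)
flip: (3,2,2)→(2,-2,3)
translate: b→2 (≡-2 mod 4), so (2,-2,3)→(2,2,3)
reduced (well bottom): (2,2,3) with a≤c, −a<b≤a
well minimum |f| = |-2| = 2 (negative-definite)

2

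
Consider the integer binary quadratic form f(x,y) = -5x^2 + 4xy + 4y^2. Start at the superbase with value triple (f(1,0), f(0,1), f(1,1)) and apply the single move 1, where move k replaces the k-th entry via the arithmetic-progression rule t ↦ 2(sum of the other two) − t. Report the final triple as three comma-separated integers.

start (-5,4,3) = (f(1,0),f(0,1),f(1,1))
replace slot 1: 2·(4+3) − (-5) = 19 → (19,4,3)

19,4,3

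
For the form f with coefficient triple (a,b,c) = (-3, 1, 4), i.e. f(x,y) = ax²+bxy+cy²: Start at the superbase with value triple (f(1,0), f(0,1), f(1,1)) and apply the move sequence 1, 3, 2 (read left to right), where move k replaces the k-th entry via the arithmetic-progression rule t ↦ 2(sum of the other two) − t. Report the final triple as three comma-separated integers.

start (-3,4,2) = (f(1,0),f(0,1),f(1,1))
replace slot 1: 2·(4+2) − (-3) = 15 → (15,4,2)
replace slot 3: 2·(15+4) − 2 = 36 → (15,4,36)
replace slot 2: 2·(15+36) − 4 = 98 → (15,98,36)

15,98,36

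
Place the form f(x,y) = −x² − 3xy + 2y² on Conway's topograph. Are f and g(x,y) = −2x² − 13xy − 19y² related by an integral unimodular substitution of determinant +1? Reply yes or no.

D₁ = 17, D₂ = 17
river cycle of f (length 6): (2, 3, -1), (-1, 3, 2), (2, 1, -2), (-2, 3, 1), (1, 3, -2), (-2, 1, 2)
river cycle of g (length 6): (-2, 3, 1), (1, 3, -2), (-2, 1, 2), (2, 3, -1), (-1, 3, 2), (2, 1, -2)
cycles coincide ⇒ equivalent

yes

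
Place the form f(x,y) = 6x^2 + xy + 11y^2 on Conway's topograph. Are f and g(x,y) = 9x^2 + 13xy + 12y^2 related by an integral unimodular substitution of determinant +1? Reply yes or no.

D₁ = -263, D₂ = -263
f: reduced (well bottom): (6,1,11) with a≤c, −a<b≤a
g: translate: b→-5 (≡13 mod 18), so (9,13,12)→(9,-5,8)
g: flip: (9,-5,8)→(8,5,9)
g: reduced (well bottom): (8,5,9) with a≤c, −a<b≤a
reduced forms (6, 1, 11) vs (8, 5, 9) ⇒ inequivalent

no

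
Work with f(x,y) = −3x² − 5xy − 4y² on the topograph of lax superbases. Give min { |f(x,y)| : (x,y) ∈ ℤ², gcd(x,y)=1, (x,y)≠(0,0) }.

translate: b→-1 (≡5 mod 6), so (3,5,4)→(3,-1,2)
flip: (3,-1,2)→(2,1,3)
reduced (well bottom): (2,1,3) with a≤c, −a<b≤a
well minimum |f| = |-2| = 2 (negative-definite)

2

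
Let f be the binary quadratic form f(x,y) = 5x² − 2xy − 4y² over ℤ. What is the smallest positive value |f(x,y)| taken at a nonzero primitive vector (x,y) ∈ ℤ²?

descent: ρ → (-4,2,5)  [lands on river]
river: ρ → (5,8,-1)
river: ρ → (-1,8,5)
river: ρ → (5,2,-4)
river: ρ → (-4,6,3)
river: ρ → (3,6,-4)
closes: descent 1, river 6
min |a| on river = 1

1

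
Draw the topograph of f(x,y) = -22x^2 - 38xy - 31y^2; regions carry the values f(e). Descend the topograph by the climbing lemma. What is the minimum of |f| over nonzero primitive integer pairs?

translate: b→-6 (≡38 mod 44), so (22,38,31)→(22,-6,15)
flip: (22,-6,15)→(15,6,22)
reduced (well bottom): (15,6,22) with a≤c, −a<b≤a
well minimum |f| = |-15| = 15 (negative-definite)

15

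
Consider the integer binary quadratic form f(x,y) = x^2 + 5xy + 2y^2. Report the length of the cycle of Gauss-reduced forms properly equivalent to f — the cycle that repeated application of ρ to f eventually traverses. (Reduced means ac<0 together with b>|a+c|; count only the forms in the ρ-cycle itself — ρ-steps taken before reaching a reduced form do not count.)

D = 17, ⌊√D⌋ = 4
descent: ρ → (2,3,-1)  [lands on river]
river: ρ → (-1,3,2)
river: ρ → (2,1,-2)
river: ρ → (-2,3,1)
river: ρ → (1,3,-2)
river: ρ → (-2,1,2)
ρ-cycle length = 6 (tail of 1 descent step not counted)

6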